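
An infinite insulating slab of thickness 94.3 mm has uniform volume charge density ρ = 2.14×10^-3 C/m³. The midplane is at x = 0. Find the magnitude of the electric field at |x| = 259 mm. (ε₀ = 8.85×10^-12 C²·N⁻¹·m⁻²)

The point |x| = 259 mm lies outside the slab (half-thickness 0.04715 m). A symmetric pillbox spanning the full slab encloses Q_enc = ρ·d·A.
Flux = 2EA ⇒ E = |ρ|d/(2ε₀), independent of distance outside.
E = (2.14×10^-3)(0.0943)/(2·8.85×10^-12) = 1.14×10^7 N/C.

E = 1.14×10^7 N/C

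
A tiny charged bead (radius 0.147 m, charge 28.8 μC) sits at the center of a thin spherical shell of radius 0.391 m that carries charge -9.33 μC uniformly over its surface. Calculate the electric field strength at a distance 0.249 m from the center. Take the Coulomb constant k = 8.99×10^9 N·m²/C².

|E| = 4.18×10^6 N/C

Use a concentric Gaussian sphere at r = 0.249 m (between the bodies, 0.147 m < r < 0.391 m).
Only the inner charge is enclosed; the outer shell contributes nothing inside itself. Q_enc = 28.8 μC = 2.88×10^-5 C.
Applying ∮E·dA = Q_enc/ε₀ with Φ = E(4πr²):
E = k|Q_enc|/r² = (8.99×10^9)(2.88×10^-5)/(0.249)² = 4.18×10^6 N/C.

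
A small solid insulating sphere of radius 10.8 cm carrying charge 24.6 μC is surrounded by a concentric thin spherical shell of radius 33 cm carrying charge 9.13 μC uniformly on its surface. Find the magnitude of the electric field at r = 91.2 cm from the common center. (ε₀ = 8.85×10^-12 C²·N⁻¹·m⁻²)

E ≈ 3.65×10^5 N/C

Use a concentric Gaussian sphere at r = 91.2 cm (r > 33 cm, enclosing both).
Q_enc = (24.6 μC) + (9.13 μC) = 3.373×10^-5 C.
Applying ∮E·dA = Q_enc/ε₀ with Φ = E(4πr²):
E = |Q_enc|/(4πε₀r²) = (3.373e-5)/(4π·8.85×10^-12·(0.912)²) = 3.65×10^5 N/C.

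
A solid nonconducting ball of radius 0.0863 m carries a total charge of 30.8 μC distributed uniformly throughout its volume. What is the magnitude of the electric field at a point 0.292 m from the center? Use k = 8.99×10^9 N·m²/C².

Symmetry ⇒ E = E(r) r̂. Gaussian sphere of radius r = 0.292 m (r > R, so the entire charge is enclosed).
Q_enc = 30.8 μC = 3.08e-5 C.
Gauss's law: E·4πr² = Q_enc/ε₀.
E = k|Q_enc|/r² = (8.99×10^9)(3.08×10^-5)/(0.292)² = 3.25×10^6 N/C.

3.25×10^6 N/C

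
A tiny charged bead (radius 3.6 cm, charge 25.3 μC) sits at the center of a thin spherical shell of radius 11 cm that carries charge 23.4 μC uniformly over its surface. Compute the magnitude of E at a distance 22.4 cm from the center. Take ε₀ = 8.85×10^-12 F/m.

E ≈ 8.73e6 N/C

Use a concentric Gaussian sphere at r = 22.4 cm (r > 11 cm, enclosing both).
Q_enc = (25.3 μC) + (23.4 μC) = 4.87×10^-5 C.
Since E is radial and uniform over the Gaussian sphere, Φ = E·4πr² = Q_enc/ε₀.
E = |Q_enc|/(4πε₀r²) = (4.87×10^-5)/(4π·8.85×10^-12·(0.224)²) = 8.73×10^6 N/C.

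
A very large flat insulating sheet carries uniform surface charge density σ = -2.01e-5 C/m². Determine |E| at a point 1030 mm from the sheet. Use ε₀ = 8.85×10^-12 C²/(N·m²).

Choose a cylindrical pillbox piercing the sheet, end faces (area A) parallel to it.
Flux Φ = 2EA and Q_enc = σA, so 2EA = σA/ε₀ ⇒ E = |σ|/(2ε₀), independent of distance.
E = |σ|/(2ε₀) = (2.01×10^-5)/(2·8.85×10^-12) = 1.14×10^6 N/C.

1.14×10^6 N/C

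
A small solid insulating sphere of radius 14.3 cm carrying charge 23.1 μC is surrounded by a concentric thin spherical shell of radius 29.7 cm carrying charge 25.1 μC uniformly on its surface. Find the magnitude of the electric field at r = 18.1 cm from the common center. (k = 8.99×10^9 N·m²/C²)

|E| ≈ 6.34×10^6 V/m

Use a concentric Gaussian sphere at r = 18.1 cm (between the bodies, 14.3 cm < r < 29.7 cm).
Only the inner charge is enclosed; the outer shell contributes nothing inside itself. Q_enc = 23.1 μC = 2.31e-5 C.
Since E is radial and uniform over the Gaussian sphere, Φ = E·4πr² = Q_enc/ε₀.
E = k|Q_enc|/r² = (8.99×10^9)(2.31×10^-5)/(0.181)² = 6.34×10^6 N/C.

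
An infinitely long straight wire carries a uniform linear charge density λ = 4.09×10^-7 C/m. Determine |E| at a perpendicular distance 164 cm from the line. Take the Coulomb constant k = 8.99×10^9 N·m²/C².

E = 4.48×10^3 V/m

Coaxial Gaussian cylinder, radius r = 164 cm, length L.
Q_enc = λL, so λ_enc = 4.09×10^-7 C/m.
Applying ∮E·dA = Q_enc/ε₀ with the end caps contributing no flux:
E = 2k|λ_enc|/r = 2(8.99×10^9)(4.09×10^-7)/(1.64) = 4.48×10^3 N/C.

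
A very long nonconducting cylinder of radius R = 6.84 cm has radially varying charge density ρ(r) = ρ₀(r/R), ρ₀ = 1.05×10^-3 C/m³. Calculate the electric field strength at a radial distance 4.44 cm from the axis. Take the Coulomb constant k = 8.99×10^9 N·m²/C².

Choose a coaxial cylinder of radius r = 4.44 cm (arbitrary length L) as the Gaussian surface (r < R).
λ_enc = ∫₀^r ρ(r')·2πr' dr' = (2πρ₀/R)·r^3/3 = 2.814e-6 C/m.
Gauss's law: E·2πrL = λ_enc L/ε₀.
E = 2k|λ_enc|/r = 2(8.99×10^9)(2.814e-6)/(0.0444) = 1.14×10^6 N/C.

E ≈ 1.14×10^6 V/m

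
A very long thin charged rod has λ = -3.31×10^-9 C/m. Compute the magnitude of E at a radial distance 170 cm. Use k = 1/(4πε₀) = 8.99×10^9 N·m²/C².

Choose a coaxial cylinder of radius r = 170 cm (arbitrary length L) as the Gaussian surface.
Q_enc = λL, so λ_enc = -3.31×10^-9 C/m.
Since E is radial and uniform over the curved surface, Φ = E·2πrL = Q_enc/ε₀ = λ_enc L/ε₀.
E = 2k|λ_enc|/r = 2(8.99×10^9)(3.31e-9)/(1.7) = 35 N/C.

|E| ≈ 35 V/m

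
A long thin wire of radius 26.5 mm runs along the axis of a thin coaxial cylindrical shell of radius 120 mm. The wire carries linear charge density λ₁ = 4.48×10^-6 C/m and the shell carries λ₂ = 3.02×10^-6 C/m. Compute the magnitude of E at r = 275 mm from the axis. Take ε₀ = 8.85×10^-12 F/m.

Coaxial Gaussian cylinder, radius r = 275 mm, length L (r > 120 mm, enclosing both).
λ_enc = λ₁ + λ₂ = (4.48×10^-6) + (3.02e-6) = 7.50×10^-6 C/m.
Gauss's law: E·2πrL = λ_enc L/ε₀.
E = |λ_enc|/(2πε₀r) = (7.50×10^-6)/(2π·8.85×10^-12·0.275) = 4.90×10^5 N/C.

E ≈ 4.90×10^5 N/C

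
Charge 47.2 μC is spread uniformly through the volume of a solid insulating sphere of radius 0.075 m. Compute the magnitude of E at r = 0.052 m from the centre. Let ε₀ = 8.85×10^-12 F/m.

|E| ≈ 5.23×10^7 N/C

Use a concentric Gaussian sphere at r = 0.052 m (r < R).
For a uniform sphere the enclosed fraction is (r/R)³, so Q_enc = (47.2 μC)(0.052/0.075)³ = 1.573×10^-5 C.
Applying ∮E·dA = Q_enc/ε₀ with Φ = E(4πr²):
E = |Q_enc|/(4πε₀r²) = (1.573×10^-5)/(4π·8.85×10^-12·(0.052)²) = 5.23×10^7 N/C.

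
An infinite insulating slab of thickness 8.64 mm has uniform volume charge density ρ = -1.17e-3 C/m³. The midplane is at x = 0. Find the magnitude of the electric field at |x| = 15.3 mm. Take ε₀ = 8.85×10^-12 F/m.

5.71×10^5 N/C

The point |x| = 15.3 mm lies outside the slab (half-thickness 0.00432 m). A symmetric pillbox spanning the full slab encloses Q_enc = ρ·d·A.
Flux = 2EA ⇒ E = |ρ|d/(2ε₀), independent of distance outside.
E = (1.17×10^-3)(0.00864)/(2·8.85×10^-12) = 5.71×10^5 N/C.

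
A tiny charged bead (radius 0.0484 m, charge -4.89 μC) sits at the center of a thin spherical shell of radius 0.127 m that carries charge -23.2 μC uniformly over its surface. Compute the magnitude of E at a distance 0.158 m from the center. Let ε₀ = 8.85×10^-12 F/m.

E = 1.01×10^7 N/C

Symmetry ⇒ E = E(r) r̂. Gaussian sphere of radius r = 0.158 m (r > 0.127 m, enclosing both).
Q_enc = (-4.89 μC) + (-23.2 μC) = -2.809×10^-5 C.
Since E is radial and uniform over the Gaussian sphere, Φ = E·4πr² = Q_enc/ε₀.
E = |Q_enc|/(4πε₀r²) = (2.809×10^-5)/(4π·8.85×10^-12·(0.158)²) = 1.01×10^7 N/C.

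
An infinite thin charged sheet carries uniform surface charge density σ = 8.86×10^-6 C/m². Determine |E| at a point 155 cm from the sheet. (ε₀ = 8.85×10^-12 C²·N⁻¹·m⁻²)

|E| = 5.01×10^5 V/m

By planar symmetry E is perpendicular to the sheet and uniform; use a Gaussian pillbox with flat faces of area A on each side of the sheet.
Flux Φ = 2EA and Q_enc = σA, so 2EA = σA/ε₀ ⇒ E = |σ|/(2ε₀), independent of distance.
E = |σ|/(2ε₀) = (8.86×10^-6)/(2·8.85×10^-12) = 5.01e5 N/C.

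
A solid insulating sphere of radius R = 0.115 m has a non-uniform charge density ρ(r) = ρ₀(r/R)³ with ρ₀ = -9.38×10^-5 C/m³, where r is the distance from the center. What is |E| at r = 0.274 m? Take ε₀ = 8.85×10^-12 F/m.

E = 3.58e4 V/m

Symmetry ⇒ E = E(r) r̂. Gaussian sphere of radius r = 0.274 m (r > R, all charge enclosed).
Q_enc = 4π ∫₀^R ρ₀(r'/R)^3 r'² dr' = 4πρ₀R³/6 = -2.988×10^-7 C.
Applying ∮E·dA = Q_enc/ε₀ with Φ = E(4πr²):
E = |Q_enc|/(4πε₀r²) = (2.988×10^-7)/(4π·8.85×10^-12·(0.274)²) = 3.58×10^4 N/C.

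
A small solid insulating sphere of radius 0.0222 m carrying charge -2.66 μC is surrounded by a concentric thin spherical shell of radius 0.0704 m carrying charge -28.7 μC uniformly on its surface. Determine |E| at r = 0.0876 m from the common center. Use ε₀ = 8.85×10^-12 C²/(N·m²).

Take a concentric spherical Gaussian surface of radius r = 0.0876 m (r > 0.0704 m, enclosing both).
Q_enc = (-2.66 μC) + (-28.7 μC) = -3.136e-5 C.
By Gauss's law, ∮E·dA = E·4πr² = Q_enc/ε₀.
E = |Q_enc|/(4πε₀r²) = (3.136×10^-5)/(4π·8.85×10^-12·(0.0876)²) = 3.67×10^7 N/C.

E ≈ 3.67×10^7 N/C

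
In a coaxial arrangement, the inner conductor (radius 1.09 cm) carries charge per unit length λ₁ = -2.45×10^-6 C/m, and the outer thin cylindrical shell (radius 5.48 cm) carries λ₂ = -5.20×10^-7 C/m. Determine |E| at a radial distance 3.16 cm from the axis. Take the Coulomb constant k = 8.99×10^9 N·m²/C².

Take a coaxial cylindrical Gaussian surface of radius r = 3.16 cm and length L (between the conductors, 1.09 cm < r < 5.48 cm).
The shell at 5.48 cm lies outside the Gaussian surface, so λ_enc = λ₁ = -2.45×10^-6 C/m.
Since E is radial and uniform over the curved surface, Φ = E·2πrL = Q_enc/ε₀ = λ_enc L/ε₀.
E = 2k|λ_enc|/r = 2(8.99×10^9)(2.45e-6)/(0.0316) = 1.39×10^6 N/C.

E = 1.39e6 N/C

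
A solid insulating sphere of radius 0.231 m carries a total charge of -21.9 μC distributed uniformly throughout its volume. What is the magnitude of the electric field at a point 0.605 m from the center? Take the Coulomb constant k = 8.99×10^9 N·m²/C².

By spherical symmetry E is radial; choose a Gaussian sphere of radius r = 0.605 m (r > R, so the entire charge is enclosed).
Q_enc = -21.9 μC = -2.19×10^-5 C.
Applying ∮E·dA = Q_enc/ε₀ with Φ = E(4πr²):
E = k|Q_enc|/r² = (8.99×10^9)(2.19×10^-5)/(0.605)² = 5.38×10^5 N/C.

E ≈ 5.38e5 N/C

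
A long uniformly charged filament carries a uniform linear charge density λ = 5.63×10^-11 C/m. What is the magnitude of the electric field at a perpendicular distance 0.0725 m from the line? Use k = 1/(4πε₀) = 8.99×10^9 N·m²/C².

|E| = 14 N/C

Coaxial Gaussian cylinder, radius r = 0.0725 m, length L.
Q_enc = λL, so λ_enc = 5.63e-11 C/m.
Since E is radial and uniform over the curved surface, Φ = E·2πrL = Q_enc/ε₀ = λ_enc L/ε₀.
E = 2k|λ_enc|/r = 2(8.99×10^9)(5.63e-11)/(0.0725) = 14 N/C.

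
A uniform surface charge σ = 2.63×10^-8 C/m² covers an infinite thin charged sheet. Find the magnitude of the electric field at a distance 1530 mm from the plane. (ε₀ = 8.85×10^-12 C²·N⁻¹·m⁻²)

The symmetry is planar: E is normal to the sheet and the same magnitude on both sides. Take a pillbox straddling the sheet with end-cap area A.
Flux Φ = 2EA and Q_enc = σA, so 2EA = σA/ε₀ ⇒ E = |σ|/(2ε₀), independent of distance.
E = |σ|/(2ε₀) = (2.63e-8)/(2·8.85×10^-12) = 1.49×10^3 N/C.

E ≈ 1.49×10^3 N/C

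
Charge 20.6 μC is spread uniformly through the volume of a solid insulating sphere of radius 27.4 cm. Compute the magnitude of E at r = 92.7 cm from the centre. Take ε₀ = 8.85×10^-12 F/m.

E = 2.16e5 N/C

Use a concentric Gaussian sphere at r = 92.7 cm (r > R, so the entire charge is enclosed).
Q_enc = 20.6 μC = 2.06e-5 C.
Since E is radial and uniform over the Gaussian sphere, Φ = E·4πr² = Q_enc/ε₀.
E = |Q_enc|/(4πε₀r²) = (2.06e-5)/(4π·8.85×10^-12·(0.927)²) = 2.16e5 N/C.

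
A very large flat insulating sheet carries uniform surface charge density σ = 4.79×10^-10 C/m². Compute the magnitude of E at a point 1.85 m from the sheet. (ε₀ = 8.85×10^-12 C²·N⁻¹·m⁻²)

The symmetry is planar: E is normal to the sheet and the same magnitude on both sides. Take a pillbox straddling the sheet with end-cap area A.
Only the two end caps contribute flux: Φ = 2EA. With Q_enc = σA, Gauss's law gives E = |σ|/(2ε₀).
E = |σ|/(2ε₀) = (4.79e-10)/(2·8.85×10^-12) = 27.1 N/C.

E ≈ 27.1 N/C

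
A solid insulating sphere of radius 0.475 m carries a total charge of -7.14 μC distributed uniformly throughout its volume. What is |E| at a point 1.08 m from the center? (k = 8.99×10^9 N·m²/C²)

Take a concentric spherical Gaussian surface of radius r = 1.08 m (r > R, so the entire charge is enclosed).
Q_enc = -7.14 μC = -7.14e-6 C.
Gauss's law: E·4πr² = Q_enc/ε₀.
E = k|Q_enc|/r² = (8.99×10^9)(7.14e-6)/(1.08)² = 5.50×10^4 N/C.

|E| = 5.50×10^4 N/C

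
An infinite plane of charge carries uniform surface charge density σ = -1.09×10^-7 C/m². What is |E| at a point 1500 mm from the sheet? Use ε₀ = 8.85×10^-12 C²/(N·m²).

The symmetry is planar: E is normal to the sheet and the same magnitude on both sides. Take a pillbox straddling the sheet with end-cap area A.
Only the two end caps contribute flux: Φ = 2EA. With Q_enc = σA, Gauss's law gives E = |σ|/(2ε₀).
E = |σ|/(2ε₀) = (1.09×10^-7)/(2·8.85×10^-12) = 6.16×10^3 N/C.

6.16e3 V/m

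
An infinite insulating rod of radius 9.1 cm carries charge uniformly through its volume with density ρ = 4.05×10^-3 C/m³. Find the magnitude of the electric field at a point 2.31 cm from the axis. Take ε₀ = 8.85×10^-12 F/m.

By cylindrical symmetry E is radial; use a coaxial Gaussian cylinder of radius 2.31 cm and length L (r < R).
Charge inside radius r per length L is ρ·πr²·L, so λ_enc = ρπr² = 6.789×10^-6 C/m.
Since E is radial and uniform over the curved surface, Φ = E·2πrL = Q_enc/ε₀ = λ_enc L/ε₀.
E = |λ_enc|/(2πε₀r) = (6.789e-6)/(2π·8.85×10^-12·0.0231) = 5.29×10^6 N/C.

5.29×10^6 N/C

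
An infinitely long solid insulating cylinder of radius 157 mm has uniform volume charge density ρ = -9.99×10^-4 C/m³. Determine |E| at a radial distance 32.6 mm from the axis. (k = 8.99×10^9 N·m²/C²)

E ≈ 1.84e6 N/C

Coaxial Gaussian cylinder, radius r = 32.6 mm, length L (r < R).
Charge inside radius r per length L is ρ·πr²·L, so λ_enc = ρπr² = -3.335×10^-6 C/m.
Applying ∮E·dA = Q_enc/ε₀ with the end caps contributing no flux:
E = 2k|λ_enc|/r = 2(8.99×10^9)(3.335e-6)/(0.0326) = 1.84e6 N/C.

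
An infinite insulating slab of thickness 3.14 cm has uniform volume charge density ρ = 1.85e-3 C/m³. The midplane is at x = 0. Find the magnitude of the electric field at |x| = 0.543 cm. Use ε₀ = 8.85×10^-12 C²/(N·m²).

By symmetry E is perpendicular to the slab. A Gaussian pillbox from −0.543 cm to +0.543 cm (face area A) lies entirely within the slab.
Q_enc = ρ·(2x)·A and flux = 2EA, so 2EA = 2ρxA/ε₀ ⇒ E = |ρ|x/ε₀.
E = (1.85e-3)(0.00543)/(8.85×10^-12) = 1.14e6 N/C.

|E| = 1.14×10^6 N/C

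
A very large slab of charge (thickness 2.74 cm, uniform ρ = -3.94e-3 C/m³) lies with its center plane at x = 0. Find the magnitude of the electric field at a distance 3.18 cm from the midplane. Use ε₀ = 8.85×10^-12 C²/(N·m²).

The point |x| = 3.18 cm lies outside the slab (half-thickness 0.0137 m). A symmetric pillbox spanning the full slab encloses Q_enc = ρ·d·A.
Flux = 2EA ⇒ E = |ρ|d/(2ε₀), independent of distance outside.
E = (3.94e-3)(0.0274)/(2·8.85×10^-12) = 6.10e6 N/C.

|E| ≈ 6.10×10^6 N/C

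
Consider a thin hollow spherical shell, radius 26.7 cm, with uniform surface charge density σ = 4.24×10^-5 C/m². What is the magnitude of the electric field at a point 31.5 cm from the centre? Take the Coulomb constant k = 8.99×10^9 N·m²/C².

E ≈ 3.44×10^6 V/m

By spherical symmetry E is radial; choose a Gaussian sphere of radius r = 31.5 cm (r > 26.7 cm).
The entire shell is enclosed: Q_enc = σ·4πR² = (4.24×10^-5)·4π·(0.267)² = 3.798×10^-5 C.
By Gauss's law, ∮E·dA = E·4πr² = Q_enc/ε₀.
E = k|Q_enc|/r² = (8.99×10^9)(3.798×10^-5)/(0.315)² = 3.44×10^6 N/C.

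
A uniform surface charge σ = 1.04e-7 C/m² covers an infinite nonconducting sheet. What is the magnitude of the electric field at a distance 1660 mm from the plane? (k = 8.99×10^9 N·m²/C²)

|E| = 5.87e3 N/C

The symmetry is planar: E is normal to the sheet and the same magnitude on both sides. Take a pillbox straddling the sheet with end-cap area A.
Flux Φ = 2EA and Q_enc = σA, so 2EA = σA/ε₀ ⇒ E = |σ|/(2ε₀), independent of distance.
E = 2πk|σ| = 2π(8.99×10^9)(1.04×10^-7) = 5.87e3 N/C.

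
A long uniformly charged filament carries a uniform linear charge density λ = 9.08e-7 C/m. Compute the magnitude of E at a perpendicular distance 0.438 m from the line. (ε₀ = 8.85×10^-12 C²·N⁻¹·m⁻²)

|E| ≈ 3.73e4 N/C

Choose a coaxial cylinder of radius r = 0.438 m (arbitrary length L) as the Gaussian surface.
Q_enc = λL, so λ_enc = 9.08×10^-7 C/m.
Applying ∮E·dA = Q_enc/ε₀ with the end caps contributing no flux:
E = |λ_enc|/(2πε₀r) = (9.08×10^-7)/(2π·8.85×10^-12·0.438) = 3.73×10^4 N/C.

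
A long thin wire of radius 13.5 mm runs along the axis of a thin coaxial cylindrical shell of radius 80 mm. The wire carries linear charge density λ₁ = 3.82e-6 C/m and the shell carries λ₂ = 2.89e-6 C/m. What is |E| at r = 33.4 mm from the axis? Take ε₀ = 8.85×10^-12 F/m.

2.06e6 N/C

Choose a coaxial cylinder of radius r = 33.4 mm (arbitrary length L) as the Gaussian surface (between the conductors, 13.5 mm < r < 80 mm).
The shell at 80 mm lies outside the Gaussian surface, so λ_enc = λ₁ = 3.82×10^-6 C/m.
By Gauss's law (flux through the curved wall only), E·2πrL = λ_enc L/ε₀.
E = |λ_enc|/(2πε₀r) = (3.82×10^-6)/(2π·8.85×10^-12·0.0334) = 2.06e6 N/C.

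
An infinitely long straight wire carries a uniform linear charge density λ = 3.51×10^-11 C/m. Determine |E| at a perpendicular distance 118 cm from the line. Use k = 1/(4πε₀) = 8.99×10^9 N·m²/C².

Choose a coaxial cylinder of radius r = 118 cm (arbitrary length L) as the Gaussian surface.
Q_enc = λL, so λ_enc = 3.51×10^-11 C/m.
Applying ∮E·dA = Q_enc/ε₀ with the end caps contributing no flux:
E = 2k|λ_enc|/r = 2(8.99×10^9)(3.51e-11)/(1.18) = 0.535 N/C.

E ≈ 0.535 V/m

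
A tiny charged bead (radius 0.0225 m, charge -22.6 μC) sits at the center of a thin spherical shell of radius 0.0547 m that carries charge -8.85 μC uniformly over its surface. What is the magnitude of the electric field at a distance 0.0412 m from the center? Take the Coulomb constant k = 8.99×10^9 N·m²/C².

Symmetry ⇒ E = E(r) r̂. Gaussian sphere of radius r = 0.0412 m (between the bodies, 0.0225 m < r < 0.0547 m).
Only the inner charge is enclosed; the outer shell contributes nothing inside itself. Q_enc = -22.6 μC = -2.26×10^-5 C.
Gauss's law: E·4πr² = Q_enc/ε₀.
E = k|Q_enc|/r² = (8.99×10^9)(2.26×10^-5)/(0.0412)² = 1.20×10^8 N/C.

E ≈ 1.20×10^8 N/C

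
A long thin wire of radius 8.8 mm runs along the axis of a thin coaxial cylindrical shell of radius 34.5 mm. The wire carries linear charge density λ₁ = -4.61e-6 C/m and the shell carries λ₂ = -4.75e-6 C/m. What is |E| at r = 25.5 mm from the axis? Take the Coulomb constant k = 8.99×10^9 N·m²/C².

Coaxial Gaussian cylinder, radius r = 25.5 mm, length L (between the conductors, 8.8 mm < r < 34.5 mm).
Only the inner wire is enclosed; the outer shell contributes nothing inside itself. λ_enc = λ₁ = -4.61×10^-6 C/m.
By Gauss's law (flux through the curved wall only), E·2πrL = λ_enc L/ε₀.
E = 2k|λ_enc|/r = 2(8.99×10^9)(4.61×10^-6)/(0.0255) = 3.25×10^6 N/C.

|E| ≈ 3.25×10^6 V/m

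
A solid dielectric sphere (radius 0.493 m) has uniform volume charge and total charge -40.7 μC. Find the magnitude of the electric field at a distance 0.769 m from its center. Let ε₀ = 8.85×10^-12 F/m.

By spherical symmetry E is radial; choose a Gaussian sphere of radius r = 0.769 m (r > R, so the entire charge is enclosed).
Q_enc = -40.7 μC = -4.07×10^-5 C.
Gauss's law: E·4πr² = Q_enc/ε₀.
E = |Q_enc|/(4πε₀r²) = (4.07e-5)/(4π·8.85×10^-12·(0.769)²) = 6.19e5 N/C.

6.19×10^5 N/C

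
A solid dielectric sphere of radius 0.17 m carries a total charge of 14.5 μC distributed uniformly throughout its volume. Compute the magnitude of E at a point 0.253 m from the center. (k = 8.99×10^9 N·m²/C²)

Use a concentric Gaussian sphere at r = 0.253 m (r > R, so the entire charge is enclosed).
Q_enc = 14.5 μC = 1.45e-5 C.
Applying ∮E·dA = Q_enc/ε₀ with Φ = E(4πr²):
E = k|Q_enc|/r² = (8.99×10^9)(1.45×10^-5)/(0.253)² = 2.04e6 N/C.

E = 2.04×10^6 V/m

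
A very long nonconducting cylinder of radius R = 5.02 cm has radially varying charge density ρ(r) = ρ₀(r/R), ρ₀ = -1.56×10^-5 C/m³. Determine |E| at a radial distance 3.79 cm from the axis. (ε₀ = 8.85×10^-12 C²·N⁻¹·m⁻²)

E ≈ 1.68×10^4 V/m

By cylindrical symmetry E is radial; use a coaxial Gaussian cylinder of radius 3.79 cm and length L (r < R).
Integrating ρ over the cross-section to radius r: λ_enc = (2πρ₀/R) ∫₀^r r'^2 dr' = 2πρ₀ r^3/(3·R) = -3.543×10^-8 C/m.
Since E is radial and uniform over the curved surface, Φ = E·2πrL = Q_enc/ε₀ = λ_enc L/ε₀.
E = |λ_enc|/(2πε₀r) = (3.543×10^-8)/(2π·8.85×10^-12·0.0379) = 1.68×10^4 N/C.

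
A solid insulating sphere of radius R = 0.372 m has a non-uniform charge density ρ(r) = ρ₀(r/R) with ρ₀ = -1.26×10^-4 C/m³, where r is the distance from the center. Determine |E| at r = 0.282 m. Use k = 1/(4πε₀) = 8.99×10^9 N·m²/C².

Symmetry ⇒ E = E(r) r̂. Gaussian sphere of radius r = 0.282 m (r < R).
Integrate the density: Q_enc = 4π ∫₀^r ρ₀(r'/R)^1 r'² dr' = 4πρ₀ r^4/(4·R) = -6.729×10^-6 C.
Gauss's law: E·4πr² = Q_enc/ε₀.
E = k|Q_enc|/r² = (8.99×10^9)(6.729e-6)/(0.282)² = 7.61×10^5 N/C.

E ≈ 7.61×10^5 N/C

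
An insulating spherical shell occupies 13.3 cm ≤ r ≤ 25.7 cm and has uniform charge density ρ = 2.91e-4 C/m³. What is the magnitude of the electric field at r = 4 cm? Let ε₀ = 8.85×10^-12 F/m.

Take a concentric spherical Gaussian surface of radius r = 4 cm (r < 13.3 cm, inside the empty cavity).
Q_enc = 0 (all charge lies at larger r); Gauss's law gives E = 0.

E = 0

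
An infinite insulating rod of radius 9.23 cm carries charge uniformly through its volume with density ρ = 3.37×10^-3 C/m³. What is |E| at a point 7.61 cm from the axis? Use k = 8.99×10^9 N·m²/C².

Choose a coaxial cylinder of radius r = 7.61 cm (arbitrary length L) as the Gaussian surface (r < R).
Enclosed charge per unit length: λ_enc = ρ·πr² = (3.37×10^-3)π(0.0761)² = 6.131×10^-5 C/m.
Since E is radial and uniform over the curved surface, Φ = E·2πrL = Q_enc/ε₀ = λ_enc L/ε₀.
E = 2k|λ_enc|/r = 2(8.99×10^9)(6.131×10^-5)/(0.0761) = 1.45×10^7 N/C.

|E| ≈ 1.45e7 N/C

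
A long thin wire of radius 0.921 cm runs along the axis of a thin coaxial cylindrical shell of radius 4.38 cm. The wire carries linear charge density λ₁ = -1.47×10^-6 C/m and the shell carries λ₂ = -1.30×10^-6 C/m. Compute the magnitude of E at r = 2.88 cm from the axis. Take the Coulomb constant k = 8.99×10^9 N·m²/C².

9.18×10^5 N/C

Coaxial Gaussian cylinder, radius r = 2.88 cm, length L (between the conductors, 0.921 cm < r < 4.38 cm).
The shell at 4.38 cm lies outside the Gaussian surface, so λ_enc = λ₁ = -1.47e-6 C/m.
By Gauss's law (flux through the curved wall only), E·2πrL = λ_enc L/ε₀.
E = 2k|λ_enc|/r = 2(8.99×10^9)(1.47×10^-6)/(0.0288) = 9.18×10^5 N/C.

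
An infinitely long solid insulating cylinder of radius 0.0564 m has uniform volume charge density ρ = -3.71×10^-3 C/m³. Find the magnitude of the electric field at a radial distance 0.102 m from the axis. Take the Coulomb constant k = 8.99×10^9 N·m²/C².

Take a coaxial cylindrical Gaussian surface of radius r = 0.102 m and length L (r > 0.0564 m, full cross-section enclosed).
λ_enc = ρ·πR² = (-3.71×10^-3)π(0.0564)² = -3.708e-5 C/m.
By Gauss's law (flux through the curved wall only), E·2πrL = λ_enc L/ε₀.
E = 2k|λ_enc|/r = 2(8.99×10^9)(3.708×10^-5)/(0.102) = 6.54×10^6 N/C.

|E| ≈ 6.54×10^6 N/C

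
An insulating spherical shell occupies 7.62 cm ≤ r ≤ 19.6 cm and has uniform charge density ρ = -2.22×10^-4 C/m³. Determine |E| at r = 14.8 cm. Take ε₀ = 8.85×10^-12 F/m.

|E| = 1.07e6 V/m

Symmetry ⇒ E = E(r) r̂. Gaussian sphere of radius r = 14.8 cm (within the shell material, 7.62 cm < r < 19.6 cm).
Enclosed charge is the volume from a to r: Q_enc = (4π/3)ρ(r³ − a³) = -2.603×10^-6 C.
Gauss's law: E·4πr² = Q_enc/ε₀.
E = |Q_enc|/(4πε₀r²) = (2.603×10^-6)/(4π·8.85×10^-12·(0.148)²) = 1.07×10^6 N/C.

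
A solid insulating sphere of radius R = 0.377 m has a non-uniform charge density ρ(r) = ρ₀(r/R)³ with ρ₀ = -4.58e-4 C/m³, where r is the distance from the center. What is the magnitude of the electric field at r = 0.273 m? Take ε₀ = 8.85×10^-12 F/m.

|E| ≈ 8.94×10^5 V/m

Use a concentric Gaussian sphere at r = 0.273 m (r < R).
Q_enc = ∫₀^r ρ(r')·4πr'² dr' = (4πρ₀/R³) ∫₀^r r'^5 dr' = 4πρ₀ r^6/(6·R³) = -7.411×10^-6 C.
Since E is radial and uniform over the Gaussian sphere, Φ = E·4πr² = Q_enc/ε₀.
E = |Q_enc|/(4πε₀r²) = (7.411×10^-6)/(4π·8.85×10^-12·(0.273)²) = 8.94e5 N/C.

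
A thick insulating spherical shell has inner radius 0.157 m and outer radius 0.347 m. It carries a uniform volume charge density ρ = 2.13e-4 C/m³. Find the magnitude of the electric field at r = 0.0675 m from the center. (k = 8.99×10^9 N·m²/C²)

Symmetry ⇒ E = E(r) r̂. Gaussian sphere of radius r = 0.0675 m (r < 0.157 m, inside the empty cavity).
No charge is enclosed, so by Gauss's law E·4πr² = 0 ⇒ E = 0.

|E| = 0 N/C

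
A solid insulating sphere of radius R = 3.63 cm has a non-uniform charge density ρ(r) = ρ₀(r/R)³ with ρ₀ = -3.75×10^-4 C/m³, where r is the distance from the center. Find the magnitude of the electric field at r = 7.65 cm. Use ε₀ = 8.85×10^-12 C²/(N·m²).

By spherical symmetry E is radial; choose a Gaussian sphere of radius r = 7.65 cm (r > R, all charge enclosed).
Q_enc = 4π ∫₀^R ρ₀(r'/R)^3 r'² dr' = 4πρ₀R³/6 = -3.757e-8 C.
Gauss's law: E·4πr² = Q_enc/ε₀.
E = |Q_enc|/(4πε₀r²) = (3.757×10^-8)/(4π·8.85×10^-12·(0.0765)²) = 5.77×10^4 N/C.

|E| = 5.77×10^4 N/C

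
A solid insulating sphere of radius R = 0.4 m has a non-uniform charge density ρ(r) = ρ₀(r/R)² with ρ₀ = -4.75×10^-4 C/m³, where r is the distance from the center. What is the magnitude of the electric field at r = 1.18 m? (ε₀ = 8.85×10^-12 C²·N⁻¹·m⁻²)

Symmetry ⇒ E = E(r) r̂. Gaussian sphere of radius r = 1.18 m (r > R, all charge enclosed).
Q_enc = 4π ∫₀^R ρ₀(r'/R)^2 r'² dr' = 4πρ₀R³/5 = -7.64×10^-5 C.
Since E is radial and uniform over the Gaussian sphere, Φ = E·4πr² = Q_enc/ε₀.
E = |Q_enc|/(4πε₀r²) = (7.64×10^-5)/(4π·8.85×10^-12·(1.18)²) = 4.93×10^5 N/C.

4.93e5 N/C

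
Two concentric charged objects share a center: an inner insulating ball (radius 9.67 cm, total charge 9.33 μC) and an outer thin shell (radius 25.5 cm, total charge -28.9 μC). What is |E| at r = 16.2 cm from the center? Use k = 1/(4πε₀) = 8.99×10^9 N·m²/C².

E = 3.20e6 V/m

Use a concentric Gaussian sphere at r = 16.2 cm (between the bodies, 9.67 cm < r < 25.5 cm).
The shell at 25.5 cm lies outside the Gaussian surface, so Q_enc = 9.33 μC = 9.33×10^-6 C.
Gauss's law: E·4πr² = Q_enc/ε₀.
E = k|Q_enc|/r² = (8.99×10^9)(9.33×10^-6)/(0.162)² = 3.20×10^6 N/C.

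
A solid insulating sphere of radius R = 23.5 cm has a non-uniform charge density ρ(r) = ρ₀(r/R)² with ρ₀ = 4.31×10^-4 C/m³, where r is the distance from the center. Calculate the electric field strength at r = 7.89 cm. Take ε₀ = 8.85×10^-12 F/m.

Take a concentric spherical Gaussian surface of radius r = 7.89 cm (r < R).
Q_enc = ∫₀^r ρ(r')·4πr'² dr' = (4πρ₀/R²) ∫₀^r r'^4 dr' = 4πρ₀ r^5/(5·R²) = 5.997×10^-8 C.
Applying ∮E·dA = Q_enc/ε₀ with Φ = E(4πr²):
E = |Q_enc|/(4πε₀r²) = (5.997×10^-8)/(4π·8.85×10^-12·(0.0789)²) = 8.66×10^4 N/C.

8.66×10^4 V/m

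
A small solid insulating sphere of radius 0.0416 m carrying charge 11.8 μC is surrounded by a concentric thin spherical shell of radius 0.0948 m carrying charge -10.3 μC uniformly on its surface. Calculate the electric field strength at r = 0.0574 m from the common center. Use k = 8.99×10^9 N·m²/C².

|E| ≈ 3.22×10^7 N/C

Use a concentric Gaussian sphere at r = 0.0574 m (between the bodies, 0.0416 m < r < 0.0948 m).
The shell at 0.0948 m lies outside the Gaussian surface, so Q_enc = 11.8 μC = 1.18e-5 C.
By Gauss's law, ∮E·dA = E·4πr² = Q_enc/ε₀.
E = k|Q_enc|/r² = (8.99×10^9)(1.18×10^-5)/(0.0574)² = 3.22e7 N/C.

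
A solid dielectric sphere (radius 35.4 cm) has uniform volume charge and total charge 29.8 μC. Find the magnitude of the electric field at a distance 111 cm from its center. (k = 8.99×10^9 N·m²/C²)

By spherical symmetry E is radial; choose a Gaussian sphere of radius r = 111 cm (r > R, so the entire charge is enclosed).
Q_enc = 29.8 μC = 2.98×10^-5 C.
Gauss's law: E·4πr² = Q_enc/ε₀.
E = k|Q_enc|/r² = (8.99×10^9)(2.98e-5)/(1.11)² = 2.17×10^5 N/C.

E = 2.17×10^5 N/C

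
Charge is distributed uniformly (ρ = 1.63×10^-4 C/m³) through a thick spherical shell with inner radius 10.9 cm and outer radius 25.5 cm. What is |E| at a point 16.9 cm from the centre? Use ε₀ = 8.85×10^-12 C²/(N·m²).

Symmetry ⇒ E = E(r) r̂. Gaussian sphere of radius r = 16.9 cm (within the shell material, 10.9 cm < r < 25.5 cm).
Enclosed charge is the volume from a to r: Q_enc = (4π/3)ρ(r³ − a³) = 2.411×10^-6 C.
By Gauss's law, ∮E·dA = E·4πr² = Q_enc/ε₀.
E = |Q_enc|/(4πε₀r²) = (2.411e-6)/(4π·8.85×10^-12·(0.169)²) = 7.59×10^5 N/C.

|E| ≈ 7.59×10^5 N/C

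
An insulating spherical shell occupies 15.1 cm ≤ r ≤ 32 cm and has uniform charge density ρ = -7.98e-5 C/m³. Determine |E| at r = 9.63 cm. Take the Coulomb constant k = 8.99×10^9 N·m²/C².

E = 0 (no enclosed charge)

Symmetry ⇒ E = E(r) r̂. Gaussian sphere of radius r = 9.63 cm (r < 15.1 cm, inside the empty cavity).
Q_enc = 0 (all charge lies at larger r); Gauss's law gives E = 0.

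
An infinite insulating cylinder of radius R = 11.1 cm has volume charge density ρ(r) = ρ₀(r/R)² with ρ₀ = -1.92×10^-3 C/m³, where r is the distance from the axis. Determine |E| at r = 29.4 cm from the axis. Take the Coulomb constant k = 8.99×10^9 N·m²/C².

|E| ≈ 2.27e6 N/C

Coaxial Gaussian cylinder, radius r = 29.4 cm, length L (r > R, full charge per length enclosed).
λ_enc = 2π ∫₀^R ρ₀(r'/R)^2 r' dr' = 2πρ₀R²/4 = -3.716e-5 C/m.
By Gauss's law (flux through the curved wall only), E·2πrL = λ_enc L/ε₀.
E = 2k|λ_enc|/r = 2(8.99×10^9)(3.716×10^-5)/(0.294) = 2.27e6 N/C.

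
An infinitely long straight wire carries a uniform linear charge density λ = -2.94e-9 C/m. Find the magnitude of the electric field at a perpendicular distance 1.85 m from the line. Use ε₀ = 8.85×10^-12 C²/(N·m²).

Coaxial Gaussian cylinder, radius r = 1.85 m, length L.
Q_enc = λL, so λ_enc = -2.94×10^-9 C/m.
By Gauss's law (flux through the curved wall only), E·2πrL = λ_enc L/ε₀.
E = |λ_enc|/(2πε₀r) = (2.94e-9)/(2π·8.85×10^-12·1.85) = 28.6 N/C.

28.6 V/m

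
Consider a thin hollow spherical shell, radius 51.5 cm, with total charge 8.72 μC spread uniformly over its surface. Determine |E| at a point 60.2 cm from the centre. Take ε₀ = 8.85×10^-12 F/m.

Use a concentric Gaussian sphere at r = 60.2 cm (r > 51.5 cm).
The entire shell is enclosed: Q_enc = 8.72×10^-6 C.
Applying ∮E·dA = Q_enc/ε₀ with Φ = E(4πr²):
E = |Q_enc|/(4πε₀r²) = (8.72e-6)/(4π·8.85×10^-12·(0.602)²) = 2.16×10^5 N/C.

2.16e5 N/C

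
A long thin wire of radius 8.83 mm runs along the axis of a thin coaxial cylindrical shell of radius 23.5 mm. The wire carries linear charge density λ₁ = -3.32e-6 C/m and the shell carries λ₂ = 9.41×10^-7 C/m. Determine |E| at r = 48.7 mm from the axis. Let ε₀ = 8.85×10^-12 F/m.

Take a coaxial cylindrical Gaussian surface of radius r = 48.7 mm and length L (r > 23.5 mm, enclosing both).
λ_enc = λ₁ + λ₂ = (-3.32×10^-6) + (9.41e-7) = -2.379×10^-6 C/m.
Gauss's law: E·2πrL = λ_enc L/ε₀.
E = |λ_enc|/(2πε₀r) = (2.379e-6)/(2π·8.85×10^-12·0.0487) = 8.79×10^5 N/C.

|E| ≈ 8.79×10^5 N/C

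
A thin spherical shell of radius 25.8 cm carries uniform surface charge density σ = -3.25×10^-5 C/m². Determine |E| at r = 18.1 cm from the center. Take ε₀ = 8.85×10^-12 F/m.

Symmetry ⇒ E = E(r) r̂. Gaussian sphere of radius r = 18.1 cm (inside the shell, r < 25.8 cm).
No charge lies within this surface, so Q_enc = 0 and Gauss's law gives E·4πr² = 0 ⇒ E = 0.

E = 0 (no enclosed charge)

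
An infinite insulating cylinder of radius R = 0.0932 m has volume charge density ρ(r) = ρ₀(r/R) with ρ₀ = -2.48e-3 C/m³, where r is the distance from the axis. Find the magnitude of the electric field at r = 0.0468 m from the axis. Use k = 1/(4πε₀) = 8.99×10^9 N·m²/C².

|E| = 2.19×10^6 V/m

Choose a coaxial cylinder of radius r = 0.0468 m (arbitrary length L) as the Gaussian surface (r < R).
λ_enc = ∫₀^r ρ(r')·2πr' dr' = (2πρ₀/R)·r^3/3 = -5.713×10^-6 C/m.
Gauss's law: E·2πrL = λ_enc L/ε₀.
E = 2k|λ_enc|/r = 2(8.99×10^9)(5.713e-6)/(0.0468) = 2.19e6 N/C.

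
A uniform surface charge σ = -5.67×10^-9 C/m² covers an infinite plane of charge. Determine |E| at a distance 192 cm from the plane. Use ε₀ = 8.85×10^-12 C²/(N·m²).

Choose a cylindrical pillbox piercing the sheet, end faces (area A) parallel to it.
Only the two end caps contribute flux: Φ = 2EA. With Q_enc = σA, Gauss's law gives E = |σ|/(2ε₀).
E = |σ|/(2ε₀) = (5.67×10^-9)/(2·8.85×10^-12) = 320 N/C.

E = 320 V/m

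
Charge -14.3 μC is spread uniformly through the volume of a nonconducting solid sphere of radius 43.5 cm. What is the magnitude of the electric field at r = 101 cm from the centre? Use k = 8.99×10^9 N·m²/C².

|E| = 1.26×10^5 N/C

Use a concentric Gaussian sphere at r = 101 cm (r > R, so the entire charge is enclosed).
Q_enc = -14.3 μC = -1.43×10^-5 C.
Applying ∮E·dA = Q_enc/ε₀ with Φ = E(4πr²):
E = k|Q_enc|/r² = (8.99×10^9)(1.43×10^-5)/(1.01)² = 1.26×10^5 N/C.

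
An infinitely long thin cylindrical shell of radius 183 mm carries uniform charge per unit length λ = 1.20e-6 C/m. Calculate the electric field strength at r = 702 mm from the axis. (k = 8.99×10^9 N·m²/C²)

E ≈ 3.07×10^4 N/C

Take a coaxial cylindrical Gaussian surface of radius r = 702 mm and length L (r > 183 mm).
The full line charge is enclosed: λ_enc = 1.20e-6 C/m.
By Gauss's law (flux through the curved wall only), E·2πrL = λ_enc L/ε₀.
E = 2k|λ_enc|/r = 2(8.99×10^9)(1.20×10^-6)/(0.702) = 3.07×10^4 N/C.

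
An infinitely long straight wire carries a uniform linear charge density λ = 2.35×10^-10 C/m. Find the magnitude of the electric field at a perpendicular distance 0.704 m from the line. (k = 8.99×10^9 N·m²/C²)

|E| = 6 N/C

Choose a coaxial cylinder of radius r = 0.704 m (arbitrary length L) as the Gaussian surface.
Q_enc = λL, so λ_enc = 2.35×10^-10 C/m.
Gauss's law: E·2πrL = λ_enc L/ε₀.
E = 2k|λ_enc|/r = 2(8.99×10^9)(2.35e-10)/(0.704) = 6 N/C.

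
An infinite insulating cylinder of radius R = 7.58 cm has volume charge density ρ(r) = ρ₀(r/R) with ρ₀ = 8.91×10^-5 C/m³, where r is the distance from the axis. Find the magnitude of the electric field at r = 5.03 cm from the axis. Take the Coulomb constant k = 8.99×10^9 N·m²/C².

|E| ≈ 1.12×10^5 N/C

Choose a coaxial cylinder of radius r = 5.03 cm (arbitrary length L) as the Gaussian surface (r < R).
Integrating ρ over the cross-section to radius r: λ_enc = (2πρ₀/R) ∫₀^r r'^2 dr' = 2πρ₀ r^3/(3·R) = 3.133e-7 C/m.
Gauss's law: E·2πrL = λ_enc L/ε₀.
E = 2k|λ_enc|/r = 2(8.99×10^9)(3.133×10^-7)/(0.0503) = 1.12×10^5 N/C.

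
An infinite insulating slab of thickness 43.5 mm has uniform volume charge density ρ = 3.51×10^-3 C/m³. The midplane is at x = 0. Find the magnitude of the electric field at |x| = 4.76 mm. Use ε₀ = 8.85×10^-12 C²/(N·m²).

By symmetry E is perpendicular to the slab. A Gaussian pillbox from −4.76 mm to +4.76 mm (face area A) lies entirely within the slab.
Q_enc = ρ·(2x)·A and flux = 2EA, so 2EA = 2ρxA/ε₀ ⇒ E = |ρ|x/ε₀.
E = (3.51×10^-3)(0.00476)/(8.85×10^-12) = 1.89e6 N/C.

|E| ≈ 1.89e6 N/C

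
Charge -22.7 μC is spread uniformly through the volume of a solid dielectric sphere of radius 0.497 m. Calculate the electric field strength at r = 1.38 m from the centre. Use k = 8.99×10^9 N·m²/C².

Use a concentric Gaussian sphere at r = 1.38 m (r > R, so the entire charge is enclosed).
Q_enc = -22.7 μC = -2.27×10^-5 C.
Since E is radial and uniform over the Gaussian sphere, Φ = E·4πr² = Q_enc/ε₀.
E = k|Q_enc|/r² = (8.99×10^9)(2.27×10^-5)/(1.38)² = 1.07e5 N/C.

|E| = 1.07e5 V/m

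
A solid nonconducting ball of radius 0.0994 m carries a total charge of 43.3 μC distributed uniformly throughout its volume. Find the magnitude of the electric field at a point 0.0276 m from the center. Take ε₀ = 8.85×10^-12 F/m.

E ≈ 1.09×10^7 N/C

By spherical symmetry E is radial; choose a Gaussian sphere of radius r = 0.0276 m (r < R).
Only the charge within r is enclosed: Q_enc = Q·(r/R)³ = (43.3 μC)·(0.0276 m/0.0994 m)³ = 9.269e-7 C.
By Gauss's law, ∮E·dA = E·4πr² = Q_enc/ε₀.
E = |Q_enc|/(4πε₀r²) = (9.269×10^-7)/(4π·8.85×10^-12·(0.0276)²) = 1.09×10^7 N/C.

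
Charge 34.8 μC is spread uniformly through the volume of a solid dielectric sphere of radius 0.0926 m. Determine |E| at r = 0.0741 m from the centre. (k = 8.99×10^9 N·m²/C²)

E = 2.92e7 N/C

Symmetry ⇒ E = E(r) r̂. Gaussian sphere of radius r = 0.0741 m (r < R).
For a uniform sphere the enclosed fraction is (r/R)³, so Q_enc = (34.8 μC)(0.0741/0.0926)³ = 1.783×10^-5 C.
Since E is radial and uniform over the Gaussian sphere, Φ = E·4πr² = Q_enc/ε₀.
E = k|Q_enc|/r² = (8.99×10^9)(1.783×10^-5)/(0.0741)² = 2.92×10^7 N/C.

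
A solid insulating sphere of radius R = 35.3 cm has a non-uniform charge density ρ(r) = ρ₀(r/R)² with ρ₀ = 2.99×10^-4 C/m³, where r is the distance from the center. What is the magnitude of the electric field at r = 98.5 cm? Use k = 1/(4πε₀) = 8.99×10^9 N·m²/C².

E ≈ 3.06e5 N/C

Symmetry ⇒ E = E(r) r̂. Gaussian sphere of radius r = 98.5 cm (r > R, all charge enclosed).
Q_enc = 4π ∫₀^R ρ₀(r'/R)^2 r'² dr' = 4πρ₀R³/5 = 3.305×10^-5 C.
Since E is radial and uniform over the Gaussian sphere, Φ = E·4πr² = Q_enc/ε₀.
E = k|Q_enc|/r² = (8.99×10^9)(3.305e-5)/(0.985)² = 3.06×10^5 N/C.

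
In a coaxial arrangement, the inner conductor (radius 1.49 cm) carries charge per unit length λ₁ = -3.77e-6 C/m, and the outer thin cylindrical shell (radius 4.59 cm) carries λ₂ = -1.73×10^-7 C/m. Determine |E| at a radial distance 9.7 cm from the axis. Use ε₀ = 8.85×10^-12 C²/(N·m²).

E ≈ 7.31×10^5 N/C

Coaxial Gaussian cylinder, radius r = 9.7 cm, length L (r > 4.59 cm, enclosing both).
λ_enc = λ₁ + λ₂ = (-3.77e-6) + (-1.73×10^-7) = -3.943×10^-6 C/m.
By Gauss's law (flux through the curved wall only), E·2πrL = λ_enc L/ε₀.
E = |λ_enc|/(2πε₀r) = (3.943×10^-6)/(2π·8.85×10^-12·0.097) = 7.31×10^5 N/C.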